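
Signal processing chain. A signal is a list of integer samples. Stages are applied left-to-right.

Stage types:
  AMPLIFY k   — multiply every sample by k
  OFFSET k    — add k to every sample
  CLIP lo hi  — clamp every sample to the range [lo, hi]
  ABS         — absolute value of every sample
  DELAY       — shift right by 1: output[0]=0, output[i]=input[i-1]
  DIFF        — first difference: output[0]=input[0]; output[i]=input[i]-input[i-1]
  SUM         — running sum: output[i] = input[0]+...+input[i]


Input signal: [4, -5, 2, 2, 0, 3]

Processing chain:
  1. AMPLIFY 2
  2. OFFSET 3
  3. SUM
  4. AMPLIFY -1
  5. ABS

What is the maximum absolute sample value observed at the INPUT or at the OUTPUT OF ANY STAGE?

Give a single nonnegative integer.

Input: [4, -5, 2, 2, 0, 3] (max |s|=5)
Stage 1 (AMPLIFY 2): 4*2=8, -5*2=-10, 2*2=4, 2*2=4, 0*2=0, 3*2=6 -> [8, -10, 4, 4, 0, 6] (max |s|=10)
Stage 2 (OFFSET 3): 8+3=11, -10+3=-7, 4+3=7, 4+3=7, 0+3=3, 6+3=9 -> [11, -7, 7, 7, 3, 9] (max |s|=11)
Stage 3 (SUM): sum[0..0]=11, sum[0..1]=4, sum[0..2]=11, sum[0..3]=18, sum[0..4]=21, sum[0..5]=30 -> [11, 4, 11, 18, 21, 30] (max |s|=30)
Stage 4 (AMPLIFY -1): 11*-1=-11, 4*-1=-4, 11*-1=-11, 18*-1=-18, 21*-1=-21, 30*-1=-30 -> [-11, -4, -11, -18, -21, -30] (max |s|=30)
Stage 5 (ABS): |-11|=11, |-4|=4, |-11|=11, |-18|=18, |-21|=21, |-30|=30 -> [11, 4, 11, 18, 21, 30] (max |s|=30)
Overall max amplitude: 30

Answer: 30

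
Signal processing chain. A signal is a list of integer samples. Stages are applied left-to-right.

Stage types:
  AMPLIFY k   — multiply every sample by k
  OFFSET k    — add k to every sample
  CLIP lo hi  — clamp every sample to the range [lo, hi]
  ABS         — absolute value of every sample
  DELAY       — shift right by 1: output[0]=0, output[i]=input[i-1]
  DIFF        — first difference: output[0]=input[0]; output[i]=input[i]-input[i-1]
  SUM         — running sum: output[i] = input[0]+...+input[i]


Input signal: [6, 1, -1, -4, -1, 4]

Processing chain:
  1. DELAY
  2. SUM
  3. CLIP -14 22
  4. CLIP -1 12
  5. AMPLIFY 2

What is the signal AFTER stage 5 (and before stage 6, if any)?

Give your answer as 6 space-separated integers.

Input: [6, 1, -1, -4, -1, 4]
Stage 1 (DELAY): [0, 6, 1, -1, -4, -1] = [0, 6, 1, -1, -4, -1] -> [0, 6, 1, -1, -4, -1]
Stage 2 (SUM): sum[0..0]=0, sum[0..1]=6, sum[0..2]=7, sum[0..3]=6, sum[0..4]=2, sum[0..5]=1 -> [0, 6, 7, 6, 2, 1]
Stage 3 (CLIP -14 22): clip(0,-14,22)=0, clip(6,-14,22)=6, clip(7,-14,22)=7, clip(6,-14,22)=6, clip(2,-14,22)=2, clip(1,-14,22)=1 -> [0, 6, 7, 6, 2, 1]
Stage 4 (CLIP -1 12): clip(0,-1,12)=0, clip(6,-1,12)=6, clip(7,-1,12)=7, clip(6,-1,12)=6, clip(2,-1,12)=2, clip(1,-1,12)=1 -> [0, 6, 7, 6, 2, 1]
Stage 5 (AMPLIFY 2): 0*2=0, 6*2=12, 7*2=14, 6*2=12, 2*2=4, 1*2=2 -> [0, 12, 14, 12, 4, 2]

Answer: 0 12 14 12 4 2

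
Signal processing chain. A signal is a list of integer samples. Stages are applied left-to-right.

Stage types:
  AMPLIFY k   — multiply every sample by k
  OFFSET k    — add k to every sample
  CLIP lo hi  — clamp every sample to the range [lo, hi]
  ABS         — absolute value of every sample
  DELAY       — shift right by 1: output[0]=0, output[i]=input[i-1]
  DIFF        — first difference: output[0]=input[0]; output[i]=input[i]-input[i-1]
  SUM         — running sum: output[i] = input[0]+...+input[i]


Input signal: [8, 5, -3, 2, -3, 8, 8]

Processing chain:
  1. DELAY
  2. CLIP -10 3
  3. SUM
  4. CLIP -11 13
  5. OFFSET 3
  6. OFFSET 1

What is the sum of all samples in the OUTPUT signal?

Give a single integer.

Answer: 52

Derivation:
Input: [8, 5, -3, 2, -3, 8, 8]
Stage 1 (DELAY): [0, 8, 5, -3, 2, -3, 8] = [0, 8, 5, -3, 2, -3, 8] -> [0, 8, 5, -3, 2, -3, 8]
Stage 2 (CLIP -10 3): clip(0,-10,3)=0, clip(8,-10,3)=3, clip(5,-10,3)=3, clip(-3,-10,3)=-3, clip(2,-10,3)=2, clip(-3,-10,3)=-3, clip(8,-10,3)=3 -> [0, 3, 3, -3, 2, -3, 3]
Stage 3 (SUM): sum[0..0]=0, sum[0..1]=3, sum[0..2]=6, sum[0..3]=3, sum[0..4]=5, sum[0..5]=2, sum[0..6]=5 -> [0, 3, 6, 3, 5, 2, 5]
Stage 4 (CLIP -11 13): clip(0,-11,13)=0, clip(3,-11,13)=3, clip(6,-11,13)=6, clip(3,-11,13)=3, clip(5,-11,13)=5, clip(2,-11,13)=2, clip(5,-11,13)=5 -> [0, 3, 6, 3, 5, 2, 5]
Stage 5 (OFFSET 3): 0+3=3, 3+3=6, 6+3=9, 3+3=6, 5+3=8, 2+3=5, 5+3=8 -> [3, 6, 9, 6, 8, 5, 8]
Stage 6 (OFFSET 1): 3+1=4, 6+1=7, 9+1=10, 6+1=7, 8+1=9, 5+1=6, 8+1=9 -> [4, 7, 10, 7, 9, 6, 9]
Output sum: 52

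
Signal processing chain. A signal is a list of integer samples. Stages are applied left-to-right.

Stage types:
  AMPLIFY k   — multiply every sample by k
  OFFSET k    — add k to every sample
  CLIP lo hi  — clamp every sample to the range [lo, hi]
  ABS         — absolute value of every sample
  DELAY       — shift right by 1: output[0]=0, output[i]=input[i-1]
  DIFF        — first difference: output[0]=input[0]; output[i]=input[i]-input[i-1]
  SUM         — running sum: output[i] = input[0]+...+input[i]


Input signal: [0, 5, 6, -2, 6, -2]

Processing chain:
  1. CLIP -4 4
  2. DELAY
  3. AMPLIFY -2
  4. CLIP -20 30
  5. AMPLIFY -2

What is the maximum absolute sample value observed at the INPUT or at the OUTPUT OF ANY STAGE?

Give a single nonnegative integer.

Input: [0, 5, 6, -2, 6, -2] (max |s|=6)
Stage 1 (CLIP -4 4): clip(0,-4,4)=0, clip(5,-4,4)=4, clip(6,-4,4)=4, clip(-2,-4,4)=-2, clip(6,-4,4)=4, clip(-2,-4,4)=-2 -> [0, 4, 4, -2, 4, -2] (max |s|=4)
Stage 2 (DELAY): [0, 0, 4, 4, -2, 4] = [0, 0, 4, 4, -2, 4] -> [0, 0, 4, 4, -2, 4] (max |s|=4)
Stage 3 (AMPLIFY -2): 0*-2=0, 0*-2=0, 4*-2=-8, 4*-2=-8, -2*-2=4, 4*-2=-8 -> [0, 0, -8, -8, 4, -8] (max |s|=8)
Stage 4 (CLIP -20 30): clip(0,-20,30)=0, clip(0,-20,30)=0, clip(-8,-20,30)=-8, clip(-8,-20,30)=-8, clip(4,-20,30)=4, clip(-8,-20,30)=-8 -> [0, 0, -8, -8, 4, -8] (max |s|=8)
Stage 5 (AMPLIFY -2): 0*-2=0, 0*-2=0, -8*-2=16, -8*-2=16, 4*-2=-8, -8*-2=16 -> [0, 0, 16, 16, -8, 16] (max |s|=16)
Overall max amplitude: 16

Answer: 16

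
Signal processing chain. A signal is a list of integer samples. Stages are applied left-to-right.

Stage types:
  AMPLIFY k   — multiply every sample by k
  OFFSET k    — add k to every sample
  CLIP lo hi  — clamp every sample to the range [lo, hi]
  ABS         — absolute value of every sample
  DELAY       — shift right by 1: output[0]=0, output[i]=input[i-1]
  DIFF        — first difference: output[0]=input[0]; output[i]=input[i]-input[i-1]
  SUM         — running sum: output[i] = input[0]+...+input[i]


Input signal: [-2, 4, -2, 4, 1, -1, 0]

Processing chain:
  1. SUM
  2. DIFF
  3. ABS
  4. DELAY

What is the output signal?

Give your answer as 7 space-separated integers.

Answer: 0 2 4 2 4 1 1

Derivation:
Input: [-2, 4, -2, 4, 1, -1, 0]
Stage 1 (SUM): sum[0..0]=-2, sum[0..1]=2, sum[0..2]=0, sum[0..3]=4, sum[0..4]=5, sum[0..5]=4, sum[0..6]=4 -> [-2, 2, 0, 4, 5, 4, 4]
Stage 2 (DIFF): s[0]=-2, 2--2=4, 0-2=-2, 4-0=4, 5-4=1, 4-5=-1, 4-4=0 -> [-2, 4, -2, 4, 1, -1, 0]
Stage 3 (ABS): |-2|=2, |4|=4, |-2|=2, |4|=4, |1|=1, |-1|=1, |0|=0 -> [2, 4, 2, 4, 1, 1, 0]
Stage 4 (DELAY): [0, 2, 4, 2, 4, 1, 1] = [0, 2, 4, 2, 4, 1, 1] -> [0, 2, 4, 2, 4, 1, 1]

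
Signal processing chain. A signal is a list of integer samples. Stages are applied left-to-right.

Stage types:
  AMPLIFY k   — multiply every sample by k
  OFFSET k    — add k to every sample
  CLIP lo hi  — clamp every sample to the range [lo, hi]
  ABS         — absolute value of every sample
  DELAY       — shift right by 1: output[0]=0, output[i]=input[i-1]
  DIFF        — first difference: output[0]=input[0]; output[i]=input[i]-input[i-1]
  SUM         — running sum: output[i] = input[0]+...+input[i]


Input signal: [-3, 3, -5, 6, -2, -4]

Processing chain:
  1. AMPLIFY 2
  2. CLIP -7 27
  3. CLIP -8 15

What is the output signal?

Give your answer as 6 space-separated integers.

Input: [-3, 3, -5, 6, -2, -4]
Stage 1 (AMPLIFY 2): -3*2=-6, 3*2=6, -5*2=-10, 6*2=12, -2*2=-4, -4*2=-8 -> [-6, 6, -10, 12, -4, -8]
Stage 2 (CLIP -7 27): clip(-6,-7,27)=-6, clip(6,-7,27)=6, clip(-10,-7,27)=-7, clip(12,-7,27)=12, clip(-4,-7,27)=-4, clip(-8,-7,27)=-7 -> [-6, 6, -7, 12, -4, -7]
Stage 3 (CLIP -8 15): clip(-6,-8,15)=-6, clip(6,-8,15)=6, clip(-7,-8,15)=-7, clip(12,-8,15)=12, clip(-4,-8,15)=-4, clip(-7,-8,15)=-7 -> [-6, 6, -7, 12, -4, -7]

Answer: -6 6 -7 12 -4 -7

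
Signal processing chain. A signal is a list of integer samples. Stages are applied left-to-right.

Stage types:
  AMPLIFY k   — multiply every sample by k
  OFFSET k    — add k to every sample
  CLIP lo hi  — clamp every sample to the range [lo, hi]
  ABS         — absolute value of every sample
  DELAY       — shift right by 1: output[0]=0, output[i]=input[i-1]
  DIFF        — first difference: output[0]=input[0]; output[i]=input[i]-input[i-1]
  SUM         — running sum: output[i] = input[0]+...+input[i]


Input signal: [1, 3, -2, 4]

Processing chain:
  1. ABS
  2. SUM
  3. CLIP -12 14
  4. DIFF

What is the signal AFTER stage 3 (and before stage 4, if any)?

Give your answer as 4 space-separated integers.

Answer: 1 4 6 10

Derivation:
Input: [1, 3, -2, 4]
Stage 1 (ABS): |1|=1, |3|=3, |-2|=2, |4|=4 -> [1, 3, 2, 4]
Stage 2 (SUM): sum[0..0]=1, sum[0..1]=4, sum[0..2]=6, sum[0..3]=10 -> [1, 4, 6, 10]
Stage 3 (CLIP -12 14): clip(1,-12,14)=1, clip(4,-12,14)=4, clip(6,-12,14)=6, clip(10,-12,14)=10 -> [1, 4, 6, 10]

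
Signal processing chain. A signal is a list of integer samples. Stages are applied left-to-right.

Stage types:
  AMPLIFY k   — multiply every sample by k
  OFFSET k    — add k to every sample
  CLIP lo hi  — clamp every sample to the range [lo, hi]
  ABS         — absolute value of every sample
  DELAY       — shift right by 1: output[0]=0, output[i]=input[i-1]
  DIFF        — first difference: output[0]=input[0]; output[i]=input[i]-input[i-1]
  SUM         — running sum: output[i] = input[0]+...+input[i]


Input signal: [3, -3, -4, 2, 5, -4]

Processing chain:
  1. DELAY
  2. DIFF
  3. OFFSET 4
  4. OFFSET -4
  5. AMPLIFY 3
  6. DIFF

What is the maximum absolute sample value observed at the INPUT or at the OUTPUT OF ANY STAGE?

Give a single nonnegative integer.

Answer: 27

Derivation:
Input: [3, -3, -4, 2, 5, -4] (max |s|=5)
Stage 1 (DELAY): [0, 3, -3, -4, 2, 5] = [0, 3, -3, -4, 2, 5] -> [0, 3, -3, -4, 2, 5] (max |s|=5)
Stage 2 (DIFF): s[0]=0, 3-0=3, -3-3=-6, -4--3=-1, 2--4=6, 5-2=3 -> [0, 3, -6, -1, 6, 3] (max |s|=6)
Stage 3 (OFFSET 4): 0+4=4, 3+4=7, -6+4=-2, -1+4=3, 6+4=10, 3+4=7 -> [4, 7, -2, 3, 10, 7] (max |s|=10)
Stage 4 (OFFSET -4): 4+-4=0, 7+-4=3, -2+-4=-6, 3+-4=-1, 10+-4=6, 7+-4=3 -> [0, 3, -6, -1, 6, 3] (max |s|=6)
Stage 5 (AMPLIFY 3): 0*3=0, 3*3=9, -6*3=-18, -1*3=-3, 6*3=18, 3*3=9 -> [0, 9, -18, -3, 18, 9] (max |s|=18)
Stage 6 (DIFF): s[0]=0, 9-0=9, -18-9=-27, -3--18=15, 18--3=21, 9-18=-9 -> [0, 9, -27, 15, 21, -9] (max |s|=27)
Overall max amplitude: 27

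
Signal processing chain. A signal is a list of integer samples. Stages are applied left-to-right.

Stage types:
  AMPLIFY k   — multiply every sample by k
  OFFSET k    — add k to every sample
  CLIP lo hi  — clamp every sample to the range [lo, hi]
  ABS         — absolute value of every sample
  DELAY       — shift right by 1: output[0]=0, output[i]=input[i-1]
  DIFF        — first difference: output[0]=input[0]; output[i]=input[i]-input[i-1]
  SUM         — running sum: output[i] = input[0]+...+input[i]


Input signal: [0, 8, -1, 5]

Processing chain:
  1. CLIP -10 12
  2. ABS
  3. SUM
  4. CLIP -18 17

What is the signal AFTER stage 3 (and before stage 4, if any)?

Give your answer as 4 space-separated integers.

Answer: 0 8 9 14

Derivation:
Input: [0, 8, -1, 5]
Stage 1 (CLIP -10 12): clip(0,-10,12)=0, clip(8,-10,12)=8, clip(-1,-10,12)=-1, clip(5,-10,12)=5 -> [0, 8, -1, 5]
Stage 2 (ABS): |0|=0, |8|=8, |-1|=1, |5|=5 -> [0, 8, 1, 5]
Stage 3 (SUM): sum[0..0]=0, sum[0..1]=8, sum[0..2]=9, sum[0..3]=14 -> [0, 8, 9, 14]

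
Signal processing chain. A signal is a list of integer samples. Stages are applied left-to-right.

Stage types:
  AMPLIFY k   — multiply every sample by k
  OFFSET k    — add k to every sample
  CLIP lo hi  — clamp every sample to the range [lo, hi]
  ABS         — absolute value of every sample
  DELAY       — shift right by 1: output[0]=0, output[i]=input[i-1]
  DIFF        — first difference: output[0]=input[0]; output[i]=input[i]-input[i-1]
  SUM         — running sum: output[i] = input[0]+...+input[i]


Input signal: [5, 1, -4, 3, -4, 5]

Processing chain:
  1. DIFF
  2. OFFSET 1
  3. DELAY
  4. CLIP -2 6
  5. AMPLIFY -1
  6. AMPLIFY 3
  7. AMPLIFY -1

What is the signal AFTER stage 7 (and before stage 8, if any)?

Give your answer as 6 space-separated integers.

Input: [5, 1, -4, 3, -4, 5]
Stage 1 (DIFF): s[0]=5, 1-5=-4, -4-1=-5, 3--4=7, -4-3=-7, 5--4=9 -> [5, -4, -5, 7, -7, 9]
Stage 2 (OFFSET 1): 5+1=6, -4+1=-3, -5+1=-4, 7+1=8, -7+1=-6, 9+1=10 -> [6, -3, -4, 8, -6, 10]
Stage 3 (DELAY): [0, 6, -3, -4, 8, -6] = [0, 6, -3, -4, 8, -6] -> [0, 6, -3, -4, 8, -6]
Stage 4 (CLIP -2 6): clip(0,-2,6)=0, clip(6,-2,6)=6, clip(-3,-2,6)=-2, clip(-4,-2,6)=-2, clip(8,-2,6)=6, clip(-6,-2,6)=-2 -> [0, 6, -2, -2, 6, -2]
Stage 5 (AMPLIFY -1): 0*-1=0, 6*-1=-6, -2*-1=2, -2*-1=2, 6*-1=-6, -2*-1=2 -> [0, -6, 2, 2, -6, 2]
Stage 6 (AMPLIFY 3): 0*3=0, -6*3=-18, 2*3=6, 2*3=6, -6*3=-18, 2*3=6 -> [0, -18, 6, 6, -18, 6]
Stage 7 (AMPLIFY -1): 0*-1=0, -18*-1=18, 6*-1=-6, 6*-1=-6, -18*-1=18, 6*-1=-6 -> [0, 18, -6, -6, 18, -6]

Answer: 0 18 -6 -6 18 -6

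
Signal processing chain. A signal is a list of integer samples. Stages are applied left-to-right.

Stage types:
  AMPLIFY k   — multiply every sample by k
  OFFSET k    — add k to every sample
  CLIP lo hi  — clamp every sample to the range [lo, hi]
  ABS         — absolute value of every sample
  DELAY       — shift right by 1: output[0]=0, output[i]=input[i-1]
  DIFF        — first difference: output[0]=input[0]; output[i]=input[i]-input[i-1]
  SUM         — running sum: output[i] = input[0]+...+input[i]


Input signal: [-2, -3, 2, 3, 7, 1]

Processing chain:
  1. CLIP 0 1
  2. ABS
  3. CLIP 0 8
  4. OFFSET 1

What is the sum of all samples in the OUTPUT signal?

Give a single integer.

Answer: 10

Derivation:
Input: [-2, -3, 2, 3, 7, 1]
Stage 1 (CLIP 0 1): clip(-2,0,1)=0, clip(-3,0,1)=0, clip(2,0,1)=1, clip(3,0,1)=1, clip(7,0,1)=1, clip(1,0,1)=1 -> [0, 0, 1, 1, 1, 1]
Stage 2 (ABS): |0|=0, |0|=0, |1|=1, |1|=1, |1|=1, |1|=1 -> [0, 0, 1, 1, 1, 1]
Stage 3 (CLIP 0 8): clip(0,0,8)=0, clip(0,0,8)=0, clip(1,0,8)=1, clip(1,0,8)=1, clip(1,0,8)=1, clip(1,0,8)=1 -> [0, 0, 1, 1, 1, 1]
Stage 4 (OFFSET 1): 0+1=1, 0+1=1, 1+1=2, 1+1=2, 1+1=2, 1+1=2 -> [1, 1, 2, 2, 2, 2]
Output sum: 10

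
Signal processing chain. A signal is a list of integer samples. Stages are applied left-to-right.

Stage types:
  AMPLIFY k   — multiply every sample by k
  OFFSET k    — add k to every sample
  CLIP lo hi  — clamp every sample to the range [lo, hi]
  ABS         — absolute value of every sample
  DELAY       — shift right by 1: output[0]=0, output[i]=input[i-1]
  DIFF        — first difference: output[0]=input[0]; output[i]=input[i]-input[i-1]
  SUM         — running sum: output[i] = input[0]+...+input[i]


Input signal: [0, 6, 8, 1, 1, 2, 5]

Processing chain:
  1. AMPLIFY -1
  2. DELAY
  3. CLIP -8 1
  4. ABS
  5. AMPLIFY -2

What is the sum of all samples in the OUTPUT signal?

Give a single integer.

Answer: -36

Derivation:
Input: [0, 6, 8, 1, 1, 2, 5]
Stage 1 (AMPLIFY -1): 0*-1=0, 6*-1=-6, 8*-1=-8, 1*-1=-1, 1*-1=-1, 2*-1=-2, 5*-1=-5 -> [0, -6, -8, -1, -1, -2, -5]
Stage 2 (DELAY): [0, 0, -6, -8, -1, -1, -2] = [0, 0, -6, -8, -1, -1, -2] -> [0, 0, -6, -8, -1, -1, -2]
Stage 3 (CLIP -8 1): clip(0,-8,1)=0, clip(0,-8,1)=0, clip(-6,-8,1)=-6, clip(-8,-8,1)=-8, clip(-1,-8,1)=-1, clip(-1,-8,1)=-1, clip(-2,-8,1)=-2 -> [0, 0, -6, -8, -1, -1, -2]
Stage 4 (ABS): |0|=0, |0|=0, |-6|=6, |-8|=8, |-1|=1, |-1|=1, |-2|=2 -> [0, 0, 6, 8, 1, 1, 2]
Stage 5 (AMPLIFY -2): 0*-2=0, 0*-2=0, 6*-2=-12, 8*-2=-16, 1*-2=-2, 1*-2=-2, 2*-2=-4 -> [0, 0, -12, -16, -2, -2, -4]
Output sum: -36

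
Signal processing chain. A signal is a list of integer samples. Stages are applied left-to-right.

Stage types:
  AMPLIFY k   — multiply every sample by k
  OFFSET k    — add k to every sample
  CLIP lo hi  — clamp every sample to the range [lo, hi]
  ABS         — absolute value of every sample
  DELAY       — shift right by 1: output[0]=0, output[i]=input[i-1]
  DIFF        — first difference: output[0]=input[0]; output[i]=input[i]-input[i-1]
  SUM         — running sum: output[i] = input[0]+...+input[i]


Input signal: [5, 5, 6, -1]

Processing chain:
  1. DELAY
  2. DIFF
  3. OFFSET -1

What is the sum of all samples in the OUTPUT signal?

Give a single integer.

Input: [5, 5, 6, -1]
Stage 1 (DELAY): [0, 5, 5, 6] = [0, 5, 5, 6] -> [0, 5, 5, 6]
Stage 2 (DIFF): s[0]=0, 5-0=5, 5-5=0, 6-5=1 -> [0, 5, 0, 1]
Stage 3 (OFFSET -1): 0+-1=-1, 5+-1=4, 0+-1=-1, 1+-1=0 -> [-1, 4, -1, 0]
Output sum: 2

Answer: 2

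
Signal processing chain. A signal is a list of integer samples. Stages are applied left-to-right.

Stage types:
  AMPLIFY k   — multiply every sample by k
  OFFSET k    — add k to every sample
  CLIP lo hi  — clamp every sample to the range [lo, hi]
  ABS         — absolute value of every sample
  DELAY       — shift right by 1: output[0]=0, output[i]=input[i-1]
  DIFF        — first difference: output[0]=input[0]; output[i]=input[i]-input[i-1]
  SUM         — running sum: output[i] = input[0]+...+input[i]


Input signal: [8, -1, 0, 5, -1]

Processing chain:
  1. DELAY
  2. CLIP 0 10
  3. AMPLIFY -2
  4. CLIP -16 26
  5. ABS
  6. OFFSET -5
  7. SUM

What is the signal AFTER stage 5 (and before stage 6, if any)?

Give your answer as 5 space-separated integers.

Answer: 0 16 0 0 10

Derivation:
Input: [8, -1, 0, 5, -1]
Stage 1 (DELAY): [0, 8, -1, 0, 5] = [0, 8, -1, 0, 5] -> [0, 8, -1, 0, 5]
Stage 2 (CLIP 0 10): clip(0,0,10)=0, clip(8,0,10)=8, clip(-1,0,10)=0, clip(0,0,10)=0, clip(5,0,10)=5 -> [0, 8, 0, 0, 5]
Stage 3 (AMPLIFY -2): 0*-2=0, 8*-2=-16, 0*-2=0, 0*-2=0, 5*-2=-10 -> [0, -16, 0, 0, -10]
Stage 4 (CLIP -16 26): clip(0,-16,26)=0, clip(-16,-16,26)=-16, clip(0,-16,26)=0, clip(0,-16,26)=0, clip(-10,-16,26)=-10 -> [0, -16, 0, 0, -10]
Stage 5 (ABS): |0|=0, |-16|=16, |0|=0, |0|=0, |-10|=10 -> [0, 16, 0, 0, 10]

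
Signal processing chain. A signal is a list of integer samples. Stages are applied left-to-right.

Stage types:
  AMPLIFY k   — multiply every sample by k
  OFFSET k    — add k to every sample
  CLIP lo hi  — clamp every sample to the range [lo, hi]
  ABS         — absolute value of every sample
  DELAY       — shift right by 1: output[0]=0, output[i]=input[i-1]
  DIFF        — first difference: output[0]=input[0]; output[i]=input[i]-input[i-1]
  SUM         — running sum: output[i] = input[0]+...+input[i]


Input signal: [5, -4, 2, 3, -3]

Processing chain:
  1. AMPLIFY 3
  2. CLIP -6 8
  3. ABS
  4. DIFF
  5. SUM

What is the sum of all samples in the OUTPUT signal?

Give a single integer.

Answer: 34

Derivation:
Input: [5, -4, 2, 3, -3]
Stage 1 (AMPLIFY 3): 5*3=15, -4*3=-12, 2*3=6, 3*3=9, -3*3=-9 -> [15, -12, 6, 9, -9]
Stage 2 (CLIP -6 8): clip(15,-6,8)=8, clip(-12,-6,8)=-6, clip(6,-6,8)=6, clip(9,-6,8)=8, clip(-9,-6,8)=-6 -> [8, -6, 6, 8, -6]
Stage 3 (ABS): |8|=8, |-6|=6, |6|=6, |8|=8, |-6|=6 -> [8, 6, 6, 8, 6]
Stage 4 (DIFF): s[0]=8, 6-8=-2, 6-6=0, 8-6=2, 6-8=-2 -> [8, -2, 0, 2, -2]
Stage 5 (SUM): sum[0..0]=8, sum[0..1]=6, sum[0..2]=6, sum[0..3]=8, sum[0..4]=6 -> [8, 6, 6, 8, 6]
Output sum: 34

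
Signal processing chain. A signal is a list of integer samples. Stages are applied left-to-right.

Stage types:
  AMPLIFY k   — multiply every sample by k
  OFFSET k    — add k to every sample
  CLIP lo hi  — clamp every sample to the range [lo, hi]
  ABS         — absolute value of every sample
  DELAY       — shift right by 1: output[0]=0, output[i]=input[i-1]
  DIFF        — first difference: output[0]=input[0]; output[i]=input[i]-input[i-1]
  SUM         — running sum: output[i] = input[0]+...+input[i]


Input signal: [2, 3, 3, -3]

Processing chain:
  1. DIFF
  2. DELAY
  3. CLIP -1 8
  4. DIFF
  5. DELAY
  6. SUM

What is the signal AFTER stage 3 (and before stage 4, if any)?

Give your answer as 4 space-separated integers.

Input: [2, 3, 3, -3]
Stage 1 (DIFF): s[0]=2, 3-2=1, 3-3=0, -3-3=-6 -> [2, 1, 0, -6]
Stage 2 (DELAY): [0, 2, 1, 0] = [0, 2, 1, 0] -> [0, 2, 1, 0]
Stage 3 (CLIP -1 8): clip(0,-1,8)=0, clip(2,-1,8)=2, clip(1,-1,8)=1, clip(0,-1,8)=0 -> [0, 2, 1, 0]

Answer: 0 2 1 0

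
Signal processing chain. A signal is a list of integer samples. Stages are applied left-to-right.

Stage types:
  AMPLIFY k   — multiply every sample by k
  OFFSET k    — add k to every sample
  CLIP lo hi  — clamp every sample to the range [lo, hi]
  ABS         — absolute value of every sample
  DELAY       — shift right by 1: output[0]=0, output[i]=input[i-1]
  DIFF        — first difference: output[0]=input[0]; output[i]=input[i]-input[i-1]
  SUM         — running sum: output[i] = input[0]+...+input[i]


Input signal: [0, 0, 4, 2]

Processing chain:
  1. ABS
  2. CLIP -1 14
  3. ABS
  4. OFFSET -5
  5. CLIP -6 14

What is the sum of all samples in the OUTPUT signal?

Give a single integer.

Answer: -14

Derivation:
Input: [0, 0, 4, 2]
Stage 1 (ABS): |0|=0, |0|=0, |4|=4, |2|=2 -> [0, 0, 4, 2]
Stage 2 (CLIP -1 14): clip(0,-1,14)=0, clip(0,-1,14)=0, clip(4,-1,14)=4, clip(2,-1,14)=2 -> [0, 0, 4, 2]
Stage 3 (ABS): |0|=0, |0|=0, |4|=4, |2|=2 -> [0, 0, 4, 2]
Stage 4 (OFFSET -5): 0+-5=-5, 0+-5=-5, 4+-5=-1, 2+-5=-3 -> [-5, -5, -1, -3]
Stage 5 (CLIP -6 14): clip(-5,-6,14)=-5, clip(-5,-6,14)=-5, clip(-1,-6,14)=-1, clip(-3,-6,14)=-3 -> [-5, -5, -1, -3]
Output sum: -14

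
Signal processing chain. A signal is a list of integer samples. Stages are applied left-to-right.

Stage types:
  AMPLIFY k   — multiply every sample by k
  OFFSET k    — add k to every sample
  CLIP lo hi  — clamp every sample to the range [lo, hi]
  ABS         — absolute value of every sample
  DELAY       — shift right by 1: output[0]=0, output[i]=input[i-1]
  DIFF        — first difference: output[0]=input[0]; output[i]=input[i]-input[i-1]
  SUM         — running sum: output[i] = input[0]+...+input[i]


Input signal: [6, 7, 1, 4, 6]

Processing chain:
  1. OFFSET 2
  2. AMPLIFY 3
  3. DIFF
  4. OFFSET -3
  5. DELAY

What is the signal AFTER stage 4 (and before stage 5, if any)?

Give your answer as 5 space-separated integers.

Answer: 21 0 -21 6 3

Derivation:
Input: [6, 7, 1, 4, 6]
Stage 1 (OFFSET 2): 6+2=8, 7+2=9, 1+2=3, 4+2=6, 6+2=8 -> [8, 9, 3, 6, 8]
Stage 2 (AMPLIFY 3): 8*3=24, 9*3=27, 3*3=9, 6*3=18, 8*3=24 -> [24, 27, 9, 18, 24]
Stage 3 (DIFF): s[0]=24, 27-24=3, 9-27=-18, 18-9=9, 24-18=6 -> [24, 3, -18, 9, 6]
Stage 4 (OFFSET -3): 24+-3=21, 3+-3=0, -18+-3=-21, 9+-3=6, 6+-3=3 -> [21, 0, -21, 6, 3]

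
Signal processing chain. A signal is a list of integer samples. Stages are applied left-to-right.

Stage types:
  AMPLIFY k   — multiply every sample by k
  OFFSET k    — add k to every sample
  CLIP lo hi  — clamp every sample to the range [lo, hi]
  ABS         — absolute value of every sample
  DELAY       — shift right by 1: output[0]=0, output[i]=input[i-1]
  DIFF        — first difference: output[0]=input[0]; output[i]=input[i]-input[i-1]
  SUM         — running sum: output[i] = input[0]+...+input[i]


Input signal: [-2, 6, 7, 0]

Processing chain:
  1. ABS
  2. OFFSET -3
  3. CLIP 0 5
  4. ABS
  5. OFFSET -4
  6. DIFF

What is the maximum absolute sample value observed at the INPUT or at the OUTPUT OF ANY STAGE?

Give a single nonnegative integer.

Input: [-2, 6, 7, 0] (max |s|=7)
Stage 1 (ABS): |-2|=2, |6|=6, |7|=7, |0|=0 -> [2, 6, 7, 0] (max |s|=7)
Stage 2 (OFFSET -3): 2+-3=-1, 6+-3=3, 7+-3=4, 0+-3=-3 -> [-1, 3, 4, -3] (max |s|=4)
Stage 3 (CLIP 0 5): clip(-1,0,5)=0, clip(3,0,5)=3, clip(4,0,5)=4, clip(-3,0,5)=0 -> [0, 3, 4, 0] (max |s|=4)
Stage 4 (ABS): |0|=0, |3|=3, |4|=4, |0|=0 -> [0, 3, 4, 0] (max |s|=4)
Stage 5 (OFFSET -4): 0+-4=-4, 3+-4=-1, 4+-4=0, 0+-4=-4 -> [-4, -1, 0, -4] (max |s|=4)
Stage 6 (DIFF): s[0]=-4, -1--4=3, 0--1=1, -4-0=-4 -> [-4, 3, 1, -4] (max |s|=4)
Overall max amplitude: 7

Answer: 7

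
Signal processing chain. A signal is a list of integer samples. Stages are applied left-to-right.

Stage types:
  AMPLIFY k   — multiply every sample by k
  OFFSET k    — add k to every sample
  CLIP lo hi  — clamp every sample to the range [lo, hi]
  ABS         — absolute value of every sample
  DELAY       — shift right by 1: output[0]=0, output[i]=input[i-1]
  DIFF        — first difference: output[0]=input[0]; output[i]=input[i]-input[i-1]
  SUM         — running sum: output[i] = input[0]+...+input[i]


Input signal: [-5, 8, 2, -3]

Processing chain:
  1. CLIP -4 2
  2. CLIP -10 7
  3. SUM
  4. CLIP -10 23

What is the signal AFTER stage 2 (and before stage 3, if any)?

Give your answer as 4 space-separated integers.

Input: [-5, 8, 2, -3]
Stage 1 (CLIP -4 2): clip(-5,-4,2)=-4, clip(8,-4,2)=2, clip(2,-4,2)=2, clip(-3,-4,2)=-3 -> [-4, 2, 2, -3]
Stage 2 (CLIP -10 7): clip(-4,-10,7)=-4, clip(2,-10,7)=2, clip(2,-10,7)=2, clip(-3,-10,7)=-3 -> [-4, 2, 2, -3]

Answer: -4 2 2 -3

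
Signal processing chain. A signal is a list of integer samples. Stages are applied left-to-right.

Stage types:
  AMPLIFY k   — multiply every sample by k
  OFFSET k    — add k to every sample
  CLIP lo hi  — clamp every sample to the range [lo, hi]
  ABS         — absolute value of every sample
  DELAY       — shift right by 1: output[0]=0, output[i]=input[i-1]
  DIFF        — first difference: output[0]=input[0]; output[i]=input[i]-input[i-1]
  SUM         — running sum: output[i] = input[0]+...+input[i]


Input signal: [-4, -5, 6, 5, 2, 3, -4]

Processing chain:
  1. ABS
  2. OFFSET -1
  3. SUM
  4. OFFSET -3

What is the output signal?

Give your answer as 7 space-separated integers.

Answer: 0 4 9 13 14 16 19

Derivation:
Input: [-4, -5, 6, 5, 2, 3, -4]
Stage 1 (ABS): |-4|=4, |-5|=5, |6|=6, |5|=5, |2|=2, |3|=3, |-4|=4 -> [4, 5, 6, 5, 2, 3, 4]
Stage 2 (OFFSET -1): 4+-1=3, 5+-1=4, 6+-1=5, 5+-1=4, 2+-1=1, 3+-1=2, 4+-1=3 -> [3, 4, 5, 4, 1, 2, 3]
Stage 3 (SUM): sum[0..0]=3, sum[0..1]=7, sum[0..2]=12, sum[0..3]=16, sum[0..4]=17, sum[0..5]=19, sum[0..6]=22 -> [3, 7, 12, 16, 17, 19, 22]
Stage 4 (OFFSET -3): 3+-3=0, 7+-3=4, 12+-3=9, 16+-3=13, 17+-3=14, 19+-3=16, 22+-3=19 -> [0, 4, 9, 13, 14, 16, 19]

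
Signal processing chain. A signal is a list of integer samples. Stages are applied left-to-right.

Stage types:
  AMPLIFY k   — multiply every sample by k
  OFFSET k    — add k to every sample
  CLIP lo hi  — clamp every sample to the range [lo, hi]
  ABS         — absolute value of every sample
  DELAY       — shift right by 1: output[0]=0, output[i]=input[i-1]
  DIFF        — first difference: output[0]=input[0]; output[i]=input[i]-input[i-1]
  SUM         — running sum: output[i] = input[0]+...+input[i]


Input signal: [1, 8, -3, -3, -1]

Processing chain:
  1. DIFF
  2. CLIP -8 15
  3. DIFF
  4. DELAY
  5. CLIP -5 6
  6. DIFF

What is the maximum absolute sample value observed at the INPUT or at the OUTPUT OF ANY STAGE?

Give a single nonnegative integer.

Answer: 15

Derivation:
Input: [1, 8, -3, -3, -1] (max |s|=8)
Stage 1 (DIFF): s[0]=1, 8-1=7, -3-8=-11, -3--3=0, -1--3=2 -> [1, 7, -11, 0, 2] (max |s|=11)
Stage 2 (CLIP -8 15): clip(1,-8,15)=1, clip(7,-8,15)=7, clip(-11,-8,15)=-8, clip(0,-8,15)=0, clip(2,-8,15)=2 -> [1, 7, -8, 0, 2] (max |s|=8)
Stage 3 (DIFF): s[0]=1, 7-1=6, -8-7=-15, 0--8=8, 2-0=2 -> [1, 6, -15, 8, 2] (max |s|=15)
Stage 4 (DELAY): [0, 1, 6, -15, 8] = [0, 1, 6, -15, 8] -> [0, 1, 6, -15, 8] (max |s|=15)
Stage 5 (CLIP -5 6): clip(0,-5,6)=0, clip(1,-5,6)=1, clip(6,-5,6)=6, clip(-15,-5,6)=-5, clip(8,-5,6)=6 -> [0, 1, 6, -5, 6] (max |s|=6)
Stage 6 (DIFF): s[0]=0, 1-0=1, 6-1=5, -5-6=-11, 6--5=11 -> [0, 1, 5, -11, 11] (max |s|=11)
Overall max amplitude: 15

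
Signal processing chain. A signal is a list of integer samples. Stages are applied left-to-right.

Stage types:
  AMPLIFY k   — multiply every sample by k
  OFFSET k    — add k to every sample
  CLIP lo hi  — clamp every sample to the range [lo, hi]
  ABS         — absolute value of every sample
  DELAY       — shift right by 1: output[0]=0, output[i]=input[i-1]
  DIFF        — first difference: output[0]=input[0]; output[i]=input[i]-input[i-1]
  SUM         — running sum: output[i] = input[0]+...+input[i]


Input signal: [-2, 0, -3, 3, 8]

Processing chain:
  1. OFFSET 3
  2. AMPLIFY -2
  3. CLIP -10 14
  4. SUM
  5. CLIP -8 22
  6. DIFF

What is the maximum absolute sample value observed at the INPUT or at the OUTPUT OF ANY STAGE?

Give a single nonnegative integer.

Input: [-2, 0, -3, 3, 8] (max |s|=8)
Stage 1 (OFFSET 3): -2+3=1, 0+3=3, -3+3=0, 3+3=6, 8+3=11 -> [1, 3, 0, 6, 11] (max |s|=11)
Stage 2 (AMPLIFY -2): 1*-2=-2, 3*-2=-6, 0*-2=0, 6*-2=-12, 11*-2=-22 -> [-2, -6, 0, -12, -22] (max |s|=22)
Stage 3 (CLIP -10 14): clip(-2,-10,14)=-2, clip(-6,-10,14)=-6, clip(0,-10,14)=0, clip(-12,-10,14)=-10, clip(-22,-10,14)=-10 -> [-2, -6, 0, -10, -10] (max |s|=10)
Stage 4 (SUM): sum[0..0]=-2, sum[0..1]=-8, sum[0..2]=-8, sum[0..3]=-18, sum[0..4]=-28 -> [-2, -8, -8, -18, -28] (max |s|=28)
Stage 5 (CLIP -8 22): clip(-2,-8,22)=-2, clip(-8,-8,22)=-8, clip(-8,-8,22)=-8, clip(-18,-8,22)=-8, clip(-28,-8,22)=-8 -> [-2, -8, -8, -8, -8] (max |s|=8)
Stage 6 (DIFF): s[0]=-2, -8--2=-6, -8--8=0, -8--8=0, -8--8=0 -> [-2, -6, 0, 0, 0] (max |s|=6)
Overall max amplitude: 28

Answer: 28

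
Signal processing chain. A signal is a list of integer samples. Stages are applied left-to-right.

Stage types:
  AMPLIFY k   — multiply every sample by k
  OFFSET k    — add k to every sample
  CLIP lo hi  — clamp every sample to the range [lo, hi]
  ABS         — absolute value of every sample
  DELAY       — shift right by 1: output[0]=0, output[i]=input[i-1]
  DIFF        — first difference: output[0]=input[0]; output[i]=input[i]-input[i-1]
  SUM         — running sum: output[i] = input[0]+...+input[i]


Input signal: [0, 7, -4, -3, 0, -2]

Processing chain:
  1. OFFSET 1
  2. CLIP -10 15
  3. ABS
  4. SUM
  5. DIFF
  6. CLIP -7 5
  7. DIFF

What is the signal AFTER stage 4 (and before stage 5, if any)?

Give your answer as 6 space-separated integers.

Input: [0, 7, -4, -3, 0, -2]
Stage 1 (OFFSET 1): 0+1=1, 7+1=8, -4+1=-3, -3+1=-2, 0+1=1, -2+1=-1 -> [1, 8, -3, -2, 1, -1]
Stage 2 (CLIP -10 15): clip(1,-10,15)=1, clip(8,-10,15)=8, clip(-3,-10,15)=-3, clip(-2,-10,15)=-2, clip(1,-10,15)=1, clip(-1,-10,15)=-1 -> [1, 8, -3, -2, 1, -1]
Stage 3 (ABS): |1|=1, |8|=8, |-3|=3, |-2|=2, |1|=1, |-1|=1 -> [1, 8, 3, 2, 1, 1]
Stage 4 (SUM): sum[0..0]=1, sum[0..1]=9, sum[0..2]=12, sum[0..3]=14, sum[0..4]=15, sum[0..5]=16 -> [1, 9, 12, 14, 15, 16]

Answer: 1 9 12 14 15 16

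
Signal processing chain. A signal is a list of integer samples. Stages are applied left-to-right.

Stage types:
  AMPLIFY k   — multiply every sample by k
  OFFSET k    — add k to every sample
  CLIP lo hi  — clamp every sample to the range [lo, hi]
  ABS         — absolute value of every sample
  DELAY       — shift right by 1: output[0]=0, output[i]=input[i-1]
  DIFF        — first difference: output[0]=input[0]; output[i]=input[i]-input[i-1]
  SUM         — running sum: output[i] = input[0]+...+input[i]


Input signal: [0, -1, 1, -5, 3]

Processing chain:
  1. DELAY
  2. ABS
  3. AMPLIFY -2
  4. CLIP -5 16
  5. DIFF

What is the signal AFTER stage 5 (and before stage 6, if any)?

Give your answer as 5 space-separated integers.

Answer: 0 0 -2 0 -3

Derivation:
Input: [0, -1, 1, -5, 3]
Stage 1 (DELAY): [0, 0, -1, 1, -5] = [0, 0, -1, 1, -5] -> [0, 0, -1, 1, -5]
Stage 2 (ABS): |0|=0, |0|=0, |-1|=1, |1|=1, |-5|=5 -> [0, 0, 1, 1, 5]
Stage 3 (AMPLIFY -2): 0*-2=0, 0*-2=0, 1*-2=-2, 1*-2=-2, 5*-2=-10 -> [0, 0, -2, -2, -10]
Stage 4 (CLIP -5 16): clip(0,-5,16)=0, clip(0,-5,16)=0, clip(-2,-5,16)=-2, clip(-2,-5,16)=-2, clip(-10,-5,16)=-5 -> [0, 0, -2, -2, -5]
Stage 5 (DIFF): s[0]=0, 0-0=0, -2-0=-2, -2--2=0, -5--2=-3 -> [0, 0, -2, 0, -3]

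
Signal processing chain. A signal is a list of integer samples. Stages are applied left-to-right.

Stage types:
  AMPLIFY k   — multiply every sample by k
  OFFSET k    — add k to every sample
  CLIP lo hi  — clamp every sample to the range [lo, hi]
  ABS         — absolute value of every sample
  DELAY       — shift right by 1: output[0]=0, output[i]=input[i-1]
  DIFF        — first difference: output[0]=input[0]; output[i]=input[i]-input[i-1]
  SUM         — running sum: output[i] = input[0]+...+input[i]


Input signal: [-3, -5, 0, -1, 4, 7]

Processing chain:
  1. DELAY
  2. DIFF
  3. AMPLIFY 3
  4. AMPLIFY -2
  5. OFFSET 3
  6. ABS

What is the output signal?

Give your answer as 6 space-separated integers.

Input: [-3, -5, 0, -1, 4, 7]
Stage 1 (DELAY): [0, -3, -5, 0, -1, 4] = [0, -3, -5, 0, -1, 4] -> [0, -3, -5, 0, -1, 4]
Stage 2 (DIFF): s[0]=0, -3-0=-3, -5--3=-2, 0--5=5, -1-0=-1, 4--1=5 -> [0, -3, -2, 5, -1, 5]
Stage 3 (AMPLIFY 3): 0*3=0, -3*3=-9, -2*3=-6, 5*3=15, -1*3=-3, 5*3=15 -> [0, -9, -6, 15, -3, 15]
Stage 4 (AMPLIFY -2): 0*-2=0, -9*-2=18, -6*-2=12, 15*-2=-30, -3*-2=6, 15*-2=-30 -> [0, 18, 12, -30, 6, -30]
Stage 5 (OFFSET 3): 0+3=3, 18+3=21, 12+3=15, -30+3=-27, 6+3=9, -30+3=-27 -> [3, 21, 15, -27, 9, -27]
Stage 6 (ABS): |3|=3, |21|=21, |15|=15, |-27|=27, |9|=9, |-27|=27 -> [3, 21, 15, 27, 9, 27]

Answer: 3 21 15 27 9 27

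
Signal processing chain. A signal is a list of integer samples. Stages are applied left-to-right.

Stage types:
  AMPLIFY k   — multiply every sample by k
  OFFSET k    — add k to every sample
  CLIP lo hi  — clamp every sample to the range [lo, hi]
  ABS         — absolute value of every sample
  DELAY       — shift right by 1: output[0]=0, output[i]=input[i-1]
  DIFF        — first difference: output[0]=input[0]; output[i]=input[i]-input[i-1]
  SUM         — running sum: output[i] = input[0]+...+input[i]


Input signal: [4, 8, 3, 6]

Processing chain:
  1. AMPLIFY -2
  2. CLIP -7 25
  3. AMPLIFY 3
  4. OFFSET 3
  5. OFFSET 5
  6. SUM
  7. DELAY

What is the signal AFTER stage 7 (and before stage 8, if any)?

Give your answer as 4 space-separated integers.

Input: [4, 8, 3, 6]
Stage 1 (AMPLIFY -2): 4*-2=-8, 8*-2=-16, 3*-2=-6, 6*-2=-12 -> [-8, -16, -6, -12]
Stage 2 (CLIP -7 25): clip(-8,-7,25)=-7, clip(-16,-7,25)=-7, clip(-6,-7,25)=-6, clip(-12,-7,25)=-7 -> [-7, -7, -6, -7]
Stage 3 (AMPLIFY 3): -7*3=-21, -7*3=-21, -6*3=-18, -7*3=-21 -> [-21, -21, -18, -21]
Stage 4 (OFFSET 3): -21+3=-18, -21+3=-18, -18+3=-15, -21+3=-18 -> [-18, -18, -15, -18]
Stage 5 (OFFSET 5): -18+5=-13, -18+5=-13, -15+5=-10, -18+5=-13 -> [-13, -13, -10, -13]
Stage 6 (SUM): sum[0..0]=-13, sum[0..1]=-26, sum[0..2]=-36, sum[0..3]=-49 -> [-13, -26, -36, -49]
Stage 7 (DELAY): [0, -13, -26, -36] = [0, -13, -26, -36] -> [0, -13, -26, -36]

Answer: 0 -13 -26 -36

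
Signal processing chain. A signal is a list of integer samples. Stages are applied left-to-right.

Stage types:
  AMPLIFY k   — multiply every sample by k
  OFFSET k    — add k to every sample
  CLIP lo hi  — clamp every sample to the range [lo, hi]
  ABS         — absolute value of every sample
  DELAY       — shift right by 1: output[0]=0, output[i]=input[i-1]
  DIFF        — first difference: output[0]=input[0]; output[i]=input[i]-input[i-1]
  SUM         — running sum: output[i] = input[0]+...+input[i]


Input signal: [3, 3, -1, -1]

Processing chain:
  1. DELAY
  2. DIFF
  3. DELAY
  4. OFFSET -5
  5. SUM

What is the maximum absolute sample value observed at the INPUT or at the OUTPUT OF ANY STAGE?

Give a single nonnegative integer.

Input: [3, 3, -1, -1] (max |s|=3)
Stage 1 (DELAY): [0, 3, 3, -1] = [0, 3, 3, -1] -> [0, 3, 3, -1] (max |s|=3)
Stage 2 (DIFF): s[0]=0, 3-0=3, 3-3=0, -1-3=-4 -> [0, 3, 0, -4] (max |s|=4)
Stage 3 (DELAY): [0, 0, 3, 0] = [0, 0, 3, 0] -> [0, 0, 3, 0] (max |s|=3)
Stage 4 (OFFSET -5): 0+-5=-5, 0+-5=-5, 3+-5=-2, 0+-5=-5 -> [-5, -5, -2, -5] (max |s|=5)
Stage 5 (SUM): sum[0..0]=-5, sum[0..1]=-10, sum[0..2]=-12, sum[0..3]=-17 -> [-5, -10, -12, -17] (max |s|=17)
Overall max amplitude: 17

Answer: 17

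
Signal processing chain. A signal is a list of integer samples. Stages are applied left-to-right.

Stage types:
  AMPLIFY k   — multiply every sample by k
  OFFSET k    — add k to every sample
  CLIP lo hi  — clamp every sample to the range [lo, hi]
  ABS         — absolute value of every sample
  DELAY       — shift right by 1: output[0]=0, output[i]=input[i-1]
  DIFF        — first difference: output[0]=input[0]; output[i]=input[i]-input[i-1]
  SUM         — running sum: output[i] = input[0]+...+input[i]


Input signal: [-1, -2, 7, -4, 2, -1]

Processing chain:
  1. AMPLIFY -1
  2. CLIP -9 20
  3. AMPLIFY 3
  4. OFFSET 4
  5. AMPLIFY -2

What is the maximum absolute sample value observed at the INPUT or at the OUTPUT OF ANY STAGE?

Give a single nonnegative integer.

Answer: 34

Derivation:
Input: [-1, -2, 7, -4, 2, -1] (max |s|=7)
Stage 1 (AMPLIFY -1): -1*-1=1, -2*-1=2, 7*-1=-7, -4*-1=4, 2*-1=-2, -1*-1=1 -> [1, 2, -7, 4, -2, 1] (max |s|=7)
Stage 2 (CLIP -9 20): clip(1,-9,20)=1, clip(2,-9,20)=2, clip(-7,-9,20)=-7, clip(4,-9,20)=4, clip(-2,-9,20)=-2, clip(1,-9,20)=1 -> [1, 2, -7, 4, -2, 1] (max |s|=7)
Stage 3 (AMPLIFY 3): 1*3=3, 2*3=6, -7*3=-21, 4*3=12, -2*3=-6, 1*3=3 -> [3, 6, -21, 12, -6, 3] (max |s|=21)
Stage 4 (OFFSET 4): 3+4=7, 6+4=10, -21+4=-17, 12+4=16, -6+4=-2, 3+4=7 -> [7, 10, -17, 16, -2, 7] (max |s|=17)
Stage 5 (AMPLIFY -2): 7*-2=-14, 10*-2=-20, -17*-2=34, 16*-2=-32, -2*-2=4, 7*-2=-14 -> [-14, -20, 34, -32, 4, -14] (max |s|=34)
Overall max amplitude: 34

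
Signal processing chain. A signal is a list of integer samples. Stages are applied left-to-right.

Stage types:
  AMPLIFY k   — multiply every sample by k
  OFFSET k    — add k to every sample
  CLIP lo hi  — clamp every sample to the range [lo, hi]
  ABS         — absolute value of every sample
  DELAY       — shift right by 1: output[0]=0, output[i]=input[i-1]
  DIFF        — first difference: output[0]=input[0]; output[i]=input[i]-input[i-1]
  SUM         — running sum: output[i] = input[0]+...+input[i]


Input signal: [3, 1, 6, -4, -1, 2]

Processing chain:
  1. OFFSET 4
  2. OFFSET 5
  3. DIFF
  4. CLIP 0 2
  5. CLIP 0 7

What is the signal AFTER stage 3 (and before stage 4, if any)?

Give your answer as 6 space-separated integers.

Answer: 12 -2 5 -10 3 3

Derivation:
Input: [3, 1, 6, -4, -1, 2]
Stage 1 (OFFSET 4): 3+4=7, 1+4=5, 6+4=10, -4+4=0, -1+4=3, 2+4=6 -> [7, 5, 10, 0, 3, 6]
Stage 2 (OFFSET 5): 7+5=12, 5+5=10, 10+5=15, 0+5=5, 3+5=8, 6+5=11 -> [12, 10, 15, 5, 8, 11]
Stage 3 (DIFF): s[0]=12, 10-12=-2, 15-10=5, 5-15=-10, 8-5=3, 11-8=3 -> [12, -2, 5, -10, 3, 3]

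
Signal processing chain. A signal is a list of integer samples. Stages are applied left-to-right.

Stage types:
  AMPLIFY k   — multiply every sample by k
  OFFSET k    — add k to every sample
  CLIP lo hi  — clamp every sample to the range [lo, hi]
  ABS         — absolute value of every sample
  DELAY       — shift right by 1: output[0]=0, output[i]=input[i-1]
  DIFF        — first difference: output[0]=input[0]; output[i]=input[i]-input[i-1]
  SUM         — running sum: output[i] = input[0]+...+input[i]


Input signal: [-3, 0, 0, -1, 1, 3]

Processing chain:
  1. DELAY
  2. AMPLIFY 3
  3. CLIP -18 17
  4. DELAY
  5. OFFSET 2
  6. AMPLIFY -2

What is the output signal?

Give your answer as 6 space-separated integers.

Input: [-3, 0, 0, -1, 1, 3]
Stage 1 (DELAY): [0, -3, 0, 0, -1, 1] = [0, -3, 0, 0, -1, 1] -> [0, -3, 0, 0, -1, 1]
Stage 2 (AMPLIFY 3): 0*3=0, -3*3=-9, 0*3=0, 0*3=0, -1*3=-3, 1*3=3 -> [0, -9, 0, 0, -3, 3]
Stage 3 (CLIP -18 17): clip(0,-18,17)=0, clip(-9,-18,17)=-9, clip(0,-18,17)=0, clip(0,-18,17)=0, clip(-3,-18,17)=-3, clip(3,-18,17)=3 -> [0, -9, 0, 0, -3, 3]
Stage 4 (DELAY): [0, 0, -9, 0, 0, -3] = [0, 0, -9, 0, 0, -3] -> [0, 0, -9, 0, 0, -3]
Stage 5 (OFFSET 2): 0+2=2, 0+2=2, -9+2=-7, 0+2=2, 0+2=2, -3+2=-1 -> [2, 2, -7, 2, 2, -1]
Stage 6 (AMPLIFY -2): 2*-2=-4, 2*-2=-4, -7*-2=14, 2*-2=-4, 2*-2=-4, -1*-2=2 -> [-4, -4, 14, -4, -4, 2]

Answer: -4 -4 14 -4 -4 2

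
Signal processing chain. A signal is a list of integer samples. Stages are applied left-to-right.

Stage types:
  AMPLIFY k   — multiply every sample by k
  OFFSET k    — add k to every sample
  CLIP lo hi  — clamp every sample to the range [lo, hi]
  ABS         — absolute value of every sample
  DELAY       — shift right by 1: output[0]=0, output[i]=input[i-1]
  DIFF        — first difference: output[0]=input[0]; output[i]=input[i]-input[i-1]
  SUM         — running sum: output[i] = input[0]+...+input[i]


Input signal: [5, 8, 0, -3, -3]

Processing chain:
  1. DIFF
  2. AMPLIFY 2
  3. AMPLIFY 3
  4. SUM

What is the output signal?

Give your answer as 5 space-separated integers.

Answer: 30 48 0 -18 -18

Derivation:
Input: [5, 8, 0, -3, -3]
Stage 1 (DIFF): s[0]=5, 8-5=3, 0-8=-8, -3-0=-3, -3--3=0 -> [5, 3, -8, -3, 0]
Stage 2 (AMPLIFY 2): 5*2=10, 3*2=6, -8*2=-16, -3*2=-6, 0*2=0 -> [10, 6, -16, -6, 0]
Stage 3 (AMPLIFY 3): 10*3=30, 6*3=18, -16*3=-48, -6*3=-18, 0*3=0 -> [30, 18, -48, -18, 0]
Stage 4 (SUM): sum[0..0]=30, sum[0..1]=48, sum[0..2]=0, sum[0..3]=-18, sum[0..4]=-18 -> [30, 48, 0, -18, -18]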